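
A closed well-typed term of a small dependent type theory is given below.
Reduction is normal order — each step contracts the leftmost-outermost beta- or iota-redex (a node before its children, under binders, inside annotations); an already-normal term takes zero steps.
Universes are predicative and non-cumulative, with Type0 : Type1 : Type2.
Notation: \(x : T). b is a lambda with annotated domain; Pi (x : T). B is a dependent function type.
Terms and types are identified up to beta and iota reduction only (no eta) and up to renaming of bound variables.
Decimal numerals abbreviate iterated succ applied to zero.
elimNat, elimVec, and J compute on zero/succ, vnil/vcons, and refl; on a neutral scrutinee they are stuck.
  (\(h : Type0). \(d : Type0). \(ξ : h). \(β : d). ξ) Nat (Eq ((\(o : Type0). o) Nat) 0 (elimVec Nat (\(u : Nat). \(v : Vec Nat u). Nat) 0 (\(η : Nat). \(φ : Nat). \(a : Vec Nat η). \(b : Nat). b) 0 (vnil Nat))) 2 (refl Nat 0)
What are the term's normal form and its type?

normal form:
  2
the term's type:
  Nat


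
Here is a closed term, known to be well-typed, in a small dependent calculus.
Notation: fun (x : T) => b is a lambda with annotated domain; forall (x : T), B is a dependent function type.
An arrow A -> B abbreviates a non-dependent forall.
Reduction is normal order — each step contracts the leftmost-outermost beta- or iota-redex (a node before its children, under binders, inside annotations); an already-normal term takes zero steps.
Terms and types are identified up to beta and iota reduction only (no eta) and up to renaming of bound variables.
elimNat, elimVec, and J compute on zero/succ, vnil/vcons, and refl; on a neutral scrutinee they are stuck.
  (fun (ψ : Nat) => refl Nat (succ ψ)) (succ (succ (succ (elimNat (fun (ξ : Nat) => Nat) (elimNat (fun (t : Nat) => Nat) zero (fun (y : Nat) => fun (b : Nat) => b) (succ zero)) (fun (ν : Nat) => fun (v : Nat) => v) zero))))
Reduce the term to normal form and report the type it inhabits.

resulting normal form:
  refl Nat (succ (succ (succ (succ zero))))
the term's type:
  Eq Nat (succ (succ (succ (succ zero)))) (succ (succ (succ (succ zero))))
observation: the leftmost-outermost redex is a beta-redex, and normalization takes 6 steps.


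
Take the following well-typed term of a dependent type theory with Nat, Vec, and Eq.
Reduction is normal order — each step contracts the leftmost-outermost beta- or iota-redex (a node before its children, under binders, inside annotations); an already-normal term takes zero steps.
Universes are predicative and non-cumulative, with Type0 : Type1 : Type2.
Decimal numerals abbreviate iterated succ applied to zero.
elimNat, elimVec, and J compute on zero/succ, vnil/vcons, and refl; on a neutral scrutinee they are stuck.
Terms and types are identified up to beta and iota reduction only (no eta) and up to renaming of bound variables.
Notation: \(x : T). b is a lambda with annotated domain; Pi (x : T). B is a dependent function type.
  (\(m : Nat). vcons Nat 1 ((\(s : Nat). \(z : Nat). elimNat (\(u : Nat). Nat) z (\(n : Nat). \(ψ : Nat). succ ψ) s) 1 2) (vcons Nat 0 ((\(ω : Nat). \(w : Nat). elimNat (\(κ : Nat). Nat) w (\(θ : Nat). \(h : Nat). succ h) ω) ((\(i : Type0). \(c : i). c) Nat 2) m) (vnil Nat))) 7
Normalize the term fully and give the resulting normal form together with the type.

resulting normal form:
  vcons Nat 1 3 (vcons Nat 0 9 (vnil Nat))
inferred type:
  Vec Nat 2


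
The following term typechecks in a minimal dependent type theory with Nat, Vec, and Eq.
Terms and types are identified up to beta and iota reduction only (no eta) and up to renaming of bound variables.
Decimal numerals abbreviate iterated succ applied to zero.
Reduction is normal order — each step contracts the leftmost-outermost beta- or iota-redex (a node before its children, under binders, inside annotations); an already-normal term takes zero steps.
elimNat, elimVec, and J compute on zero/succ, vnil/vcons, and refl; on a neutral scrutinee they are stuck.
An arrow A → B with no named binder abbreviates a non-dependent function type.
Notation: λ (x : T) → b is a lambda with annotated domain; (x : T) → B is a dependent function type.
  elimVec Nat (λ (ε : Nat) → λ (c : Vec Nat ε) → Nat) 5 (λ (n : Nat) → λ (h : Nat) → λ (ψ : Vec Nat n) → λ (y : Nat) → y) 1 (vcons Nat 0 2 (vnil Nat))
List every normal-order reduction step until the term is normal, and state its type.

reduction (normal order):
  elimVec Nat (λ (ε : Nat) → λ (c : Vec Nat ε) → Nat) 5 (λ (n : Nat) → λ (h : Nat) → λ (ψ : Vec Nat n) → λ (y : Nat) → y) 1 (vcons Nat 0 2 (vnil Nat))
  ~> (λ (ε : Nat) → λ (c : Nat) → λ (n : Vec Nat ε) → λ (h : Nat) → h) 0 2 (vnil Nat) (elimVec Nat (λ (ψ : Nat) → λ (y : Vec Nat ψ) → Nat) 5 (λ (σ : Nat) → λ (d : Nat) → λ (u : Vec Nat σ) → λ (δ : Nat) → δ) 0 (vnil Nat))
  ~> (λ (ε : Nat) → λ (c : Vec Nat 0) → λ (n : Nat) → n) 2 (vnil Nat) (elimVec Nat (λ (h : Nat) → λ (ψ : Vec Nat h) → Nat) 5 (λ (y : Nat) → λ (σ : Nat) → λ (d : Vec Nat y) → λ (u : Nat) → u) 0 (vnil Nat))
  ~> (λ (ε : Vec Nat 0) → λ (c : Nat) → c) (vnil Nat) (elimVec Nat (λ (n : Nat) → λ (h : Vec Nat n) → Nat) 5 (λ (ψ : Nat) → λ (y : Nat) → λ (σ : Vec Nat ψ) → λ (d : Nat) → d) 0 (vnil Nat))
  ~> (λ (ε : Nat) → ε) (elimVec Nat (λ (c : Nat) → λ (n : Vec Nat c) → Nat) 5 (λ (h : Nat) → λ (ψ : Nat) → λ (y : Vec Nat h) → λ (σ : Nat) → σ) 0 (vnil Nat))
  ~> elimVec Nat (λ (ε : Nat) → λ (c : Vec Nat ε) → Nat) 5 (λ (n : Nat) → λ (h : Nat) → λ (ψ : Vec Nat n) → λ (y : Nat) → y) 0 (vnil Nat)
  ~> 5
inferred type:
  Nat


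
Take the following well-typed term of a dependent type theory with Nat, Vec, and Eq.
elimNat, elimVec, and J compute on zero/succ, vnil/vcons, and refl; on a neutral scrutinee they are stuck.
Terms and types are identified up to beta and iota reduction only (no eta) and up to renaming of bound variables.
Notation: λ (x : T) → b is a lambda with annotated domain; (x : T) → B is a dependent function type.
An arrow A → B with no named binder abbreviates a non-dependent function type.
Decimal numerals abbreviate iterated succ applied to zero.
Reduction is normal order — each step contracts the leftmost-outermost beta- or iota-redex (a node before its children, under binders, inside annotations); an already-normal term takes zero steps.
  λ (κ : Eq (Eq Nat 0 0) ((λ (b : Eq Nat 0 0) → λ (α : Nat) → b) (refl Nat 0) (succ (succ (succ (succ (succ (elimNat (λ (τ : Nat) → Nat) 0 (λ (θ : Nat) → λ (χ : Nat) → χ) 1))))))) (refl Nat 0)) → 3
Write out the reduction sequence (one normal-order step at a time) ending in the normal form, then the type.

normal-order reduction sequence:
  λ (κ : Eq (Eq Nat 0 0) ((λ (b : Eq Nat 0 0) → λ (α : Nat) → b) (refl Nat 0) (succ (succ (succ (succ (succ (elimNat (λ (τ : Nat) → Nat) 0 (λ (θ : Nat) → λ (χ : Nat) → χ) 1))))))) (refl Nat 0)) → 3
  ~> λ (κ : Eq (Eq Nat 0 0) ((λ (b : Nat) → refl Nat 0) (succ (succ (succ (succ (succ (elimNat (λ (α : Nat) → Nat) 0 (λ (τ : Nat) → λ (θ : Nat) → θ) 1))))))) (refl Nat 0)) → 3
  ~> λ (κ : Eq (Eq Nat 0 0) (refl Nat 0) (refl Nat 0)) → 3
inferred type:
  Eq (Eq Nat 0 0) (refl Nat 0) (refl Nat 0) → Nat


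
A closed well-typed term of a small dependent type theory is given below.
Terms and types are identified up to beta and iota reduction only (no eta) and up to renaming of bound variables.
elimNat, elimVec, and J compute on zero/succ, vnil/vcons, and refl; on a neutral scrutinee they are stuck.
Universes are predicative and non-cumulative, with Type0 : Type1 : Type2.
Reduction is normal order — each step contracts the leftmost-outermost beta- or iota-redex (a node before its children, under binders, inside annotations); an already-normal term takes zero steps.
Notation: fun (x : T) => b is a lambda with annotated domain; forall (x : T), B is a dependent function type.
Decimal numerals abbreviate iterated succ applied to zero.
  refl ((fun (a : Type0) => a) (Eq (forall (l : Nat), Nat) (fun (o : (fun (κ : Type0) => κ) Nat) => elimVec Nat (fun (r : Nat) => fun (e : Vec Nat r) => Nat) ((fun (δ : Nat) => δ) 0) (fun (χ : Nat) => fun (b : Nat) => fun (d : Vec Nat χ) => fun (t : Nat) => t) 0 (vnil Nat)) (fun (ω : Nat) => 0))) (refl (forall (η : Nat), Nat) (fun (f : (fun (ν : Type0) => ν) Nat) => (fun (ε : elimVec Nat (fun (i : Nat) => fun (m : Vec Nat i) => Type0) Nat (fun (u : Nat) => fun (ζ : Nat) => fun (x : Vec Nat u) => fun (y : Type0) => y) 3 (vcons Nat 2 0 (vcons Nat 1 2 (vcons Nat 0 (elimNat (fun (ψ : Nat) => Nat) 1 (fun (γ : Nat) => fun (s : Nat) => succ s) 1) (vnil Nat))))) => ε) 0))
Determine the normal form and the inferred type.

normal form:
  refl (Eq (forall (a : Nat), Nat) (fun (l : Nat) => 0) (fun (o : Nat) => 0)) (refl (forall (κ : Nat), Nat) (fun (r : Nat) => 0))
type:
  Eq (Eq (forall (a : Nat), Nat) (fun (l : Nat) => 0) (fun (o : Nat) => 0)) (refl (forall (κ : Nat), Nat) (fun (r : Nat) => 0)) (refl (forall (e : Nat), Nat) (fun (δ : Nat) => 0))


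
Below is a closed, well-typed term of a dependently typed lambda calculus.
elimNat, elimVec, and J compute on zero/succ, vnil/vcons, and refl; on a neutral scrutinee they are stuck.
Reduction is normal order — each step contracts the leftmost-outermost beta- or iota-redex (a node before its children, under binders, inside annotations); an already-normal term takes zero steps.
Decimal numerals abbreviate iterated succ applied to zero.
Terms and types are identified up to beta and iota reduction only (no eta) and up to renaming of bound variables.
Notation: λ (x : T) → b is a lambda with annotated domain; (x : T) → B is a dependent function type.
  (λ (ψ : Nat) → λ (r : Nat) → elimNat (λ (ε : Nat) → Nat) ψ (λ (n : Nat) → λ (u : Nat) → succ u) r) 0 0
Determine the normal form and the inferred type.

reduced normal form:
  0
type:
  Nat
observation: 3 normal-order steps separate the term from its normal form.


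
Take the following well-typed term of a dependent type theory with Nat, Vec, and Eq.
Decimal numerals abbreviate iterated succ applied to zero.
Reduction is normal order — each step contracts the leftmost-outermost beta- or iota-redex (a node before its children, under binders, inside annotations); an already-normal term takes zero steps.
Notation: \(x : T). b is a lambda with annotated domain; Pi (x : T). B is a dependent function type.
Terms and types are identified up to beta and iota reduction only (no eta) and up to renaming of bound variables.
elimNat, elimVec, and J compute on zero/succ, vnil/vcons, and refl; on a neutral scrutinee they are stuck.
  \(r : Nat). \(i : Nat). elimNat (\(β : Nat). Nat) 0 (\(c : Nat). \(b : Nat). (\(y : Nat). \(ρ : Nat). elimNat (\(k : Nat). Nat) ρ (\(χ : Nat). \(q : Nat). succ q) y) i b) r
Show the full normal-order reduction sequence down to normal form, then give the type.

normal-order reduction:
  \(r : Nat). \(i : Nat). elimNat (\(β : Nat). Nat) 0 (\(c : Nat). \(b : Nat). (\(y : Nat). \(ρ : Nat). elimNat (\(k : Nat). Nat) ρ (\(χ : Nat). \(q : Nat). succ q) y) i b) r
  ~> \(r : Nat). \(i : Nat). elimNat (\(β : Nat). Nat) 0 (\(c : Nat). \(b : Nat). (\(y : Nat). elimNat (\(ρ : Nat). Nat) y (\(k : Nat). \(χ : Nat). succ χ) i) b) r
  ~> \(r : Nat). \(i : Nat). elimNat (\(β : Nat). Nat) 0 (\(c : Nat). \(b : Nat). elimNat (\(y : Nat). Nat) b (\(ρ : Nat). \(k : Nat). succ k) i) r
the term's type:
  Pi (r : Nat). Pi (i : Nat). Nat


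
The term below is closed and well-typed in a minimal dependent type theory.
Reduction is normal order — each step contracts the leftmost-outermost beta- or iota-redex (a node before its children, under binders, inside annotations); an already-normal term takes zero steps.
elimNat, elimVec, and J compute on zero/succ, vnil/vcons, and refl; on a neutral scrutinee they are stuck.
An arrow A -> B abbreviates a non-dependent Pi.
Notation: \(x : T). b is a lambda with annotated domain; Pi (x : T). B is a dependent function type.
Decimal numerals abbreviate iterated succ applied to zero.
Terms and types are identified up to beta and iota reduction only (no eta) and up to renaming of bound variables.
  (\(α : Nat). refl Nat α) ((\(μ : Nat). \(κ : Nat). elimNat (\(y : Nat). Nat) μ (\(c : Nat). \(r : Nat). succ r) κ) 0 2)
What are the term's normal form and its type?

normal form:
  refl Nat 2
inferred type:
  Eq Nat 2 2


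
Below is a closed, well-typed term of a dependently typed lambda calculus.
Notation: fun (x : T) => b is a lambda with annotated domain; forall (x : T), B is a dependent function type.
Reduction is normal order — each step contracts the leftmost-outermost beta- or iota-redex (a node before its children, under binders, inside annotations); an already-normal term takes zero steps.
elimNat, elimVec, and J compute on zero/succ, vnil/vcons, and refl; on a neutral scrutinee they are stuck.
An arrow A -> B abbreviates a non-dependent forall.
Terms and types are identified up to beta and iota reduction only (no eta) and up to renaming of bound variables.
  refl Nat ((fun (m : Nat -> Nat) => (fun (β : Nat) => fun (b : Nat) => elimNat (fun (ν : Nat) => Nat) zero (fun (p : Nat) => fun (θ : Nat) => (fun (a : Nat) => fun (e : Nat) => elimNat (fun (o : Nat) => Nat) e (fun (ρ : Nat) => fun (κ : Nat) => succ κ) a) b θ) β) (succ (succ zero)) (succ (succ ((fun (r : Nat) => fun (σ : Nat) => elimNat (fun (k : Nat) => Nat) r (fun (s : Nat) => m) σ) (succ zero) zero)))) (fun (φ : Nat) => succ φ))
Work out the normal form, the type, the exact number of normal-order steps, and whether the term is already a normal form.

normal form:
  refl Nat (succ (succ (succ (succ (succ (succ zero))))))
the term's type:
  Eq Nat (succ (succ (succ (succ (succ (succ zero)))))) (succ (succ (succ (succ (succ (succ zero))))))
steps to reach normal form (normal order): 40
already normal: no
first redex: a beta-redex


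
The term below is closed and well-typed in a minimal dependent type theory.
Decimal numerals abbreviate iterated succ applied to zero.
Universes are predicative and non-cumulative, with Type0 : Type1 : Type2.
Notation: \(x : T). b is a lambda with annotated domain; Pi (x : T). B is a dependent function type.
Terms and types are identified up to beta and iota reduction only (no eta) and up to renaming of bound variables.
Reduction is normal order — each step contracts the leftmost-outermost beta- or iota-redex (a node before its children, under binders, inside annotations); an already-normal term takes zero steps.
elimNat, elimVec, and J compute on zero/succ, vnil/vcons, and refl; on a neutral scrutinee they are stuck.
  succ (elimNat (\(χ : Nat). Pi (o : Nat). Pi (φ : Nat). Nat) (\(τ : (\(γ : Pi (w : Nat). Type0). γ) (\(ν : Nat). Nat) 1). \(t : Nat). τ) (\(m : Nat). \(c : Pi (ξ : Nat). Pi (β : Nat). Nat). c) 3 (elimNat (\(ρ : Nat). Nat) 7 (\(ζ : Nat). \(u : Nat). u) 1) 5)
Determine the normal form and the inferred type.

normal form:
  8
type:
  Nat


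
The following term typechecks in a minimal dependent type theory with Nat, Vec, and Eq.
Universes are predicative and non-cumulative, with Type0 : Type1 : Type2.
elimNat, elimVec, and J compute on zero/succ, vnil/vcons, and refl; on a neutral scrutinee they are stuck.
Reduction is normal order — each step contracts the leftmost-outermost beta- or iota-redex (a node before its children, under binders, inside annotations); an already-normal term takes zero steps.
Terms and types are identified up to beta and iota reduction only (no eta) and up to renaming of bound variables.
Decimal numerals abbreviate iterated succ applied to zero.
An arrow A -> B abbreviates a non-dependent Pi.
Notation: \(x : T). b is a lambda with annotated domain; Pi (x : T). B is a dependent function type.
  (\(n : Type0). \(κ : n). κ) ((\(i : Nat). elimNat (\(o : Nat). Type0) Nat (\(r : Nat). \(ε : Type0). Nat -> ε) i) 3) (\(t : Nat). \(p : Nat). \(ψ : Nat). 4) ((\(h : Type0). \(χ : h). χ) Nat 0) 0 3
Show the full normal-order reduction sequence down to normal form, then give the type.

reduction (normal order):
  (\(n : Type0). \(κ : n). κ) ((\(i : Nat). elimNat (\(o : Nat). Type0) Nat (\(r : Nat). \(ε : Type0). Nat -> ε) i) 3) (\(t : Nat). \(p : Nat). \(ψ : Nat). 4) ((\(h : Type0). \(χ : h). χ) Nat 0) 0 3
  ~> (\(n : (\(κ : Nat). elimNat (\(i : Nat). Type0) Nat (\(o : Nat). \(r : Type0). Nat -> r) κ) 3). n) (\(ε : Nat). \(t : Nat). \(p : Nat). 4) ((\(ψ : Type0). \(h : ψ). h) Nat 0) 0 3
  ~> (\(n : Nat). \(κ : Nat). \(i : Nat). 4) ((\(o : Type0). \(r : o). r) Nat 0) 0 3
  ~> (\(n : Nat). \(κ : Nat). 4) 0 3
  ~> (\(n : Nat). 4) 3
  ~> 4
inferred type:
  Nat


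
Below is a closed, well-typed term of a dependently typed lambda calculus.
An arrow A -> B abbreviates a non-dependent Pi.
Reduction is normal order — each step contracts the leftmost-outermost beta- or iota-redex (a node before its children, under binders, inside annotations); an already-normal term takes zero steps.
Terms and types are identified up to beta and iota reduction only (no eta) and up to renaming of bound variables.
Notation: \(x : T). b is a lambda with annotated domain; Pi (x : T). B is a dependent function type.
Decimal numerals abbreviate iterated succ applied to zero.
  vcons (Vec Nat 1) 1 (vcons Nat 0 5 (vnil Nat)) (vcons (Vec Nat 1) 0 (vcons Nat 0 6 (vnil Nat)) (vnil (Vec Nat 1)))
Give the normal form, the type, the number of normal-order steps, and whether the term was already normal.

reduced normal form:
  vcons (Vec Nat 1) 1 (vcons Nat 0 5 (vnil Nat)) (vcons (Vec Nat 1) 0 (vcons Nat 0 6 (vnil Nat)) (vnil (Vec Nat 1)))
type:
  Vec (Vec Nat 1) 2
reduction steps (normal order): 0
started in normal form: yes


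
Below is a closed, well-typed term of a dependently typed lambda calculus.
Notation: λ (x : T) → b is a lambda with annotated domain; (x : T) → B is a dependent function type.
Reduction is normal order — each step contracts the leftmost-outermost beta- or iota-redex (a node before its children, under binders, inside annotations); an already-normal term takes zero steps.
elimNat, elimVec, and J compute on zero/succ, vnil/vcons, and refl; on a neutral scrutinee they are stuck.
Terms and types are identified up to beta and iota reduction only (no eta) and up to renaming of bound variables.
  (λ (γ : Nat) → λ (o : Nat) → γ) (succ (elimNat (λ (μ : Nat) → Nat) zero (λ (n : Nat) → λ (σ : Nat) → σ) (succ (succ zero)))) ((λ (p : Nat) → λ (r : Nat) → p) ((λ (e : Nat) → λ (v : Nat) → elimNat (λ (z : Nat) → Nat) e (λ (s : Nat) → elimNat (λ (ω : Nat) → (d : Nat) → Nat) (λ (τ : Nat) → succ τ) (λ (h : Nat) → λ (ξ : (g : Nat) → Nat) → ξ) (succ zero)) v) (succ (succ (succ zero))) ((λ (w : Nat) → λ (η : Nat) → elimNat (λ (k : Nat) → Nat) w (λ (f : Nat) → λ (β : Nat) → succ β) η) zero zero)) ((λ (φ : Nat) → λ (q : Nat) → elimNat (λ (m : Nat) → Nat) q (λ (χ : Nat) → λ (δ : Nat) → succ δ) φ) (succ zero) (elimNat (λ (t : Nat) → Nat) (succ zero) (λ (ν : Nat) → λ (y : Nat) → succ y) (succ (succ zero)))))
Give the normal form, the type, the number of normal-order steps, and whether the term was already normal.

reduced normal form:
  succ zero
type:
  Nat
reduction steps (normal order): 9
term was already normal: no
first contracted redex: a beta-redex


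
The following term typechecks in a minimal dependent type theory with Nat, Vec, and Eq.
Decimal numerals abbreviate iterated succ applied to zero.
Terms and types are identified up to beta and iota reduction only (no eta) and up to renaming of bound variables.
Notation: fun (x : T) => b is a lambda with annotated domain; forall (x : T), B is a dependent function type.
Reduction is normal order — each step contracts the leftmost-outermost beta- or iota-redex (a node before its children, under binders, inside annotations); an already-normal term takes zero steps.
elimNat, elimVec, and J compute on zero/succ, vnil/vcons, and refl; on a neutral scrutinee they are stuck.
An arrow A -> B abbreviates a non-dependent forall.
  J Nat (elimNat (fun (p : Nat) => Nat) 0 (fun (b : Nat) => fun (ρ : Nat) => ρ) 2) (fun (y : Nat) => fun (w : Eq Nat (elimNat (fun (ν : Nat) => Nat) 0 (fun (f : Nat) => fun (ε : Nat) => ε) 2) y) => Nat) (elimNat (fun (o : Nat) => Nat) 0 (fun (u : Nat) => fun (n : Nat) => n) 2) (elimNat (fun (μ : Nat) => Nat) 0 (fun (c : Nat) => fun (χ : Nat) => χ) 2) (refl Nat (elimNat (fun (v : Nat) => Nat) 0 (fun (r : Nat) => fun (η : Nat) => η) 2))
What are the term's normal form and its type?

resulting normal form:
  0
type:
  Nat
observation: reduction starts at a J iota-redex, and 8 normal-order steps reach the normal form.


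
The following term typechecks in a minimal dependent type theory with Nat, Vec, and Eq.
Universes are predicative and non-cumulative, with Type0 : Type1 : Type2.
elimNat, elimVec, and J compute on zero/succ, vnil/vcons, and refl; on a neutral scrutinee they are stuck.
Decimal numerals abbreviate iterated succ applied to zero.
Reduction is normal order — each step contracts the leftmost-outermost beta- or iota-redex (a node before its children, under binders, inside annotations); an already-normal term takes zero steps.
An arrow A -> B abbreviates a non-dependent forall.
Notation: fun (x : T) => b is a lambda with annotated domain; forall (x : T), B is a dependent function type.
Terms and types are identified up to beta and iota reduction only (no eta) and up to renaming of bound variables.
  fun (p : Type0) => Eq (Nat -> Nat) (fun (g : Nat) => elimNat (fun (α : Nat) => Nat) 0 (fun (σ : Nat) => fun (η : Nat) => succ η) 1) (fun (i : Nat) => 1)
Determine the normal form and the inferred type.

normal form:
  fun (p : Type0) => Eq (Nat -> Nat) (fun (g : Nat) => 1) (fun (α : Nat) => 1)
inferred type:
  Type0 -> Type0
observation: 4 normal-order steps separate the term from its normal form.


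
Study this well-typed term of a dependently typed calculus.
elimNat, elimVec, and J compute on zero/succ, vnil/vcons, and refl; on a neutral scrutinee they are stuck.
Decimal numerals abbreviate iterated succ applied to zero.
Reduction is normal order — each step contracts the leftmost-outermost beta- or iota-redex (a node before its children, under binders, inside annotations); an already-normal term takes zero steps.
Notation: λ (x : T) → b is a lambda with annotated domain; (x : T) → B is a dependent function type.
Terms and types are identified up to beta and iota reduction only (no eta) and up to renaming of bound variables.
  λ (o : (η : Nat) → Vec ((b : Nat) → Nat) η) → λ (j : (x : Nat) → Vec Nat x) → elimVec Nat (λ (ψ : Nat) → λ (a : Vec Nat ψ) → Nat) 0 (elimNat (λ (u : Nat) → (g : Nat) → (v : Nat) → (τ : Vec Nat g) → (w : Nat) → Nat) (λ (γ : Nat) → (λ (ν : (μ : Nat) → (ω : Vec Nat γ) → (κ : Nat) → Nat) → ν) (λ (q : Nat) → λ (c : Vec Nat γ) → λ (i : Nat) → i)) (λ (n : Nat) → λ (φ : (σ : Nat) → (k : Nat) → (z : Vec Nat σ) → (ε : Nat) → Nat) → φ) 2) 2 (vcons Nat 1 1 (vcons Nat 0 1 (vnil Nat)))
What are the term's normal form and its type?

reduced normal form:
  λ (o : (η : Nat) → Vec ((b : Nat) → Nat) η) → λ (j : (x : Nat) → Vec Nat x) → 0
type:
  (o : (η : Nat) → Vec ((b : Nat) → Nat) η) → (j : (x : Nat) → Vec Nat x) → Nat
observation: the term reaches its normal form after 27 normal-order steps.


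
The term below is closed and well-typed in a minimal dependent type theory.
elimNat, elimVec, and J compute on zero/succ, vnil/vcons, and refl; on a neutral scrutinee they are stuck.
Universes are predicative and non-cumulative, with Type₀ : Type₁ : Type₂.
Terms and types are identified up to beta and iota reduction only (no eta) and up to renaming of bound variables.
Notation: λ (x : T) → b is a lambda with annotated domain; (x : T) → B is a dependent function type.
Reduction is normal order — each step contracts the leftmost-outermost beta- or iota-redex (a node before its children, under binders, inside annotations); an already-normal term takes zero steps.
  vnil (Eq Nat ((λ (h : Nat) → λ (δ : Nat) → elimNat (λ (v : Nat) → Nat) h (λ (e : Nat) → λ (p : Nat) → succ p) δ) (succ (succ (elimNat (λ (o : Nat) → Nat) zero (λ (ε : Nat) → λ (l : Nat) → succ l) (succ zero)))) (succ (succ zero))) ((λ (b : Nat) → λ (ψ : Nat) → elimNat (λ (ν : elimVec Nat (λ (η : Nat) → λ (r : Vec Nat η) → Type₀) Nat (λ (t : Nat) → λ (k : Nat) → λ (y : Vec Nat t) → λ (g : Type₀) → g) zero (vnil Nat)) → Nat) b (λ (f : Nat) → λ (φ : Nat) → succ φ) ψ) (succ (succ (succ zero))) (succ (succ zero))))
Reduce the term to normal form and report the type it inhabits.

resulting normal form:
  vnil (Eq Nat (succ (succ (succ (succ (succ zero))))) (succ (succ (succ (succ (succ zero))))))
type:
  Vec (Eq Nat (succ (succ (succ (succ (succ zero))))) (succ (succ (succ (succ (succ zero)))))) zero


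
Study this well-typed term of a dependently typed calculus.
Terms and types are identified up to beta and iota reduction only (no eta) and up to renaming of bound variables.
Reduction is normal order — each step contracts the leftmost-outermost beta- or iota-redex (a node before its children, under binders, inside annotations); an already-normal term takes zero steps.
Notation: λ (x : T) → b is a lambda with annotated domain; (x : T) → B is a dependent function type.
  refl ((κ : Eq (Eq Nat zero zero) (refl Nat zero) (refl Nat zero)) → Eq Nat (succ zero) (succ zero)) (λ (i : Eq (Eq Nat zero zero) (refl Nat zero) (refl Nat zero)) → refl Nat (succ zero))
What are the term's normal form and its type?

normal form:
  refl ((κ : Eq (Eq Nat zero zero) (refl Nat zero) (refl Nat zero)) → Eq Nat (succ zero) (succ zero)) (λ (i : Eq (Eq Nat zero zero) (refl Nat zero) (refl Nat zero)) → refl Nat (succ zero))
inferred type:
  Eq ((κ : Eq (Eq Nat zero zero) (refl Nat zero) (refl Nat zero)) → Eq Nat (succ zero) (succ zero)) (λ (i : Eq (Eq Nat zero zero) (refl Nat zero) (refl Nat zero)) → refl Nat (succ zero)) (λ (ν : Eq (Eq Nat zero zero) (refl Nat zero) (refl Nat zero)) → refl Nat (succ zero))


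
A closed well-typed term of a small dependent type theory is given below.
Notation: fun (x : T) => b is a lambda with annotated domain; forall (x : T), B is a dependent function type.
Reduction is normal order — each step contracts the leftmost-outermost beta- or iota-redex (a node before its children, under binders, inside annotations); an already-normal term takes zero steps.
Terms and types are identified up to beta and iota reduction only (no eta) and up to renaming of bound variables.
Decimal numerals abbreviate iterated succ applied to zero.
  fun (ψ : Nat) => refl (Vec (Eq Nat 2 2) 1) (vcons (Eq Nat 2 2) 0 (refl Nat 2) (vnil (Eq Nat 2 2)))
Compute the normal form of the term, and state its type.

reduced normal form:
  fun (ψ : Nat) => refl (Vec (Eq Nat 2 2) 1) (vcons (Eq Nat 2 2) 0 (refl Nat 2) (vnil (Eq Nat 2 2)))
the term's type:
  forall (ψ : Nat), Eq (Vec (Eq Nat 2 2) 1) (vcons (Eq Nat 2 2) 0 (refl Nat 2) (vnil (Eq Nat 2 2))) (vcons (Eq Nat 2 2) 0 (refl Nat 2) (vnil (Eq Nat 2 2)))


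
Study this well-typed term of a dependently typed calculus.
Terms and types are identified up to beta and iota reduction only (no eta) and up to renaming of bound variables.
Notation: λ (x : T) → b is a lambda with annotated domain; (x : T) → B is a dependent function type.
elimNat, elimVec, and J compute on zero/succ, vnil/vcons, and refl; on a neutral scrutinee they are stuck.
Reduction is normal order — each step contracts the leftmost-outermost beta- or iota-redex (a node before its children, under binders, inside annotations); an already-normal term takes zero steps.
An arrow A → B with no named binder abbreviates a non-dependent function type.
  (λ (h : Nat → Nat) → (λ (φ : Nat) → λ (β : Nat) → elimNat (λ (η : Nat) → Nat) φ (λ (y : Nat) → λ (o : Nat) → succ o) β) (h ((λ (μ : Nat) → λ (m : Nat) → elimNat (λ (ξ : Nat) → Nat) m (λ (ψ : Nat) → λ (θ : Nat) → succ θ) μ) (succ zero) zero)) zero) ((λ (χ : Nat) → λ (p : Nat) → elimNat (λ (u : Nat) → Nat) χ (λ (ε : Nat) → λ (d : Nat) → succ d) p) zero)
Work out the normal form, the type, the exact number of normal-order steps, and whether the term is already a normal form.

reduced normal form:
  succ zero
type:
  Nat
reduction steps (normal order): 16
already normal: no
first contracted redex: a beta-redex


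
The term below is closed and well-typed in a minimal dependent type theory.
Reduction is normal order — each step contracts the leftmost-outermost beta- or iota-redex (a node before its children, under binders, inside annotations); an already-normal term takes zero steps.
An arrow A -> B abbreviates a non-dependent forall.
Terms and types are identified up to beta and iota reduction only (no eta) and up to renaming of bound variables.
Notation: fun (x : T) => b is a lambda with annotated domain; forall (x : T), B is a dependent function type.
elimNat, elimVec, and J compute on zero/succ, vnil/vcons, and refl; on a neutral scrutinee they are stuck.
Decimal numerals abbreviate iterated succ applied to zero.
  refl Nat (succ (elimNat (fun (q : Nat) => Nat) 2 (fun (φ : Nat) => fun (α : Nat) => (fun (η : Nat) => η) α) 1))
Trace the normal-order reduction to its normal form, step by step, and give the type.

normal-order reduction sequence:
  refl Nat (succ (elimNat (fun (q : Nat) => Nat) 2 (fun (φ : Nat) => fun (α : Nat) => (fun (η : Nat) => η) α) 1))
  ~> refl Nat (succ ((fun (q : Nat) => fun (φ : Nat) => (fun (α : Nat) => α) φ) 0 (elimNat (fun (η : Nat) => Nat) 2 (fun (r : Nat) => fun (g : Nat) => (fun (x : Nat) => x) g) 0)))
  ~> refl Nat (succ ((fun (q : Nat) => (fun (φ : Nat) => φ) q) (elimNat (fun (α : Nat) => Nat) 2 (fun (η : Nat) => fun (r : Nat) => (fun (g : Nat) => g) r) 0)))
  ~> refl Nat (succ ((fun (q : Nat) => q) (elimNat (fun (φ : Nat) => Nat) 2 (fun (α : Nat) => fun (η : Nat) => (fun (r : Nat) => r) η) 0)))
  ~> refl Nat (succ (elimNat (fun (q : Nat) => Nat) 2 (fun (φ : Nat) => fun (α : Nat) => (fun (η : Nat) => η) α) 0))
  ~> refl Nat 3
type:
  Eq Nat 3 3


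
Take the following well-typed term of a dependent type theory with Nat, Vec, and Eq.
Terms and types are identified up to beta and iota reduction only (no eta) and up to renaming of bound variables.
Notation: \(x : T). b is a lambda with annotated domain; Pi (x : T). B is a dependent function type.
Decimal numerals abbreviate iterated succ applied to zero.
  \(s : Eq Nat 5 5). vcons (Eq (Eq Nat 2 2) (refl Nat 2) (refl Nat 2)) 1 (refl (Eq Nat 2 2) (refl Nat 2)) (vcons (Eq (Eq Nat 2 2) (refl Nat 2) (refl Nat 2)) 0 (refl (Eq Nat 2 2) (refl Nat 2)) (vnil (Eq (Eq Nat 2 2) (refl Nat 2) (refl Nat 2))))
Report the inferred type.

inferred type:
  Pi (s : Eq Nat 5 5). Vec (Eq (Eq Nat 2 2) (refl Nat 2) (refl Nat 2)) 2


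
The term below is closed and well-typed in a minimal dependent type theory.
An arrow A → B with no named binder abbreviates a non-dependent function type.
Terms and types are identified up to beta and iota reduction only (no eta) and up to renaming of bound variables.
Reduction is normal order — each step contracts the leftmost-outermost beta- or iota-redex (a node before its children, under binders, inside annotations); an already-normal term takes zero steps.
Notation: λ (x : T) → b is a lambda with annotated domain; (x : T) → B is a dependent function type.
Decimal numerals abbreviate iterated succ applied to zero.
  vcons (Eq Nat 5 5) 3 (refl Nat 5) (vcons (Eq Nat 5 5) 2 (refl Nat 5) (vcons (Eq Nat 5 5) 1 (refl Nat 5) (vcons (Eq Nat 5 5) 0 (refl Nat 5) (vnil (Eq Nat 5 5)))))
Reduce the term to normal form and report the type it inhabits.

reduced normal form:
  vcons (Eq Nat 5 5) 3 (refl Nat 5) (vcons (Eq Nat 5 5) 2 (refl Nat 5) (vcons (Eq Nat 5 5) 1 (refl Nat 5) (vcons (Eq Nat 5 5) 0 (refl Nat 5) (vnil (Eq Nat 5 5)))))
inferred type:
  Vec (Eq Nat 5 5) 4


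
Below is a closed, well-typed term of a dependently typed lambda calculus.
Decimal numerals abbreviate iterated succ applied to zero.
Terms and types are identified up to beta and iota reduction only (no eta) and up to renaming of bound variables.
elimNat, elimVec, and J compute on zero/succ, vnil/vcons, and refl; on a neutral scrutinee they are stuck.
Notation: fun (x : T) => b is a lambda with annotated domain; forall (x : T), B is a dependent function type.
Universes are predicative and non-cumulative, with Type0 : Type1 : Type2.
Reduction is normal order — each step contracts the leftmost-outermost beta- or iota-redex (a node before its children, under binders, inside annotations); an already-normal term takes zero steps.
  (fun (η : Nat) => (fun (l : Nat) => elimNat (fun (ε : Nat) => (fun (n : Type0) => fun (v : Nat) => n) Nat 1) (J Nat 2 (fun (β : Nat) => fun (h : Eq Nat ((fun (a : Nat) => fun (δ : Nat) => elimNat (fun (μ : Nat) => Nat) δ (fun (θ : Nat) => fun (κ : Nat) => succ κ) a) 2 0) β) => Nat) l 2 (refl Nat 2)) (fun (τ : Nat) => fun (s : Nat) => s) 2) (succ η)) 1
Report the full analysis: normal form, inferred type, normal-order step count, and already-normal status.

normal form:
  2
the term's type:
  Nat
normal-order step count: 10
term was already normal: no
first contracted redex: a beta-redex


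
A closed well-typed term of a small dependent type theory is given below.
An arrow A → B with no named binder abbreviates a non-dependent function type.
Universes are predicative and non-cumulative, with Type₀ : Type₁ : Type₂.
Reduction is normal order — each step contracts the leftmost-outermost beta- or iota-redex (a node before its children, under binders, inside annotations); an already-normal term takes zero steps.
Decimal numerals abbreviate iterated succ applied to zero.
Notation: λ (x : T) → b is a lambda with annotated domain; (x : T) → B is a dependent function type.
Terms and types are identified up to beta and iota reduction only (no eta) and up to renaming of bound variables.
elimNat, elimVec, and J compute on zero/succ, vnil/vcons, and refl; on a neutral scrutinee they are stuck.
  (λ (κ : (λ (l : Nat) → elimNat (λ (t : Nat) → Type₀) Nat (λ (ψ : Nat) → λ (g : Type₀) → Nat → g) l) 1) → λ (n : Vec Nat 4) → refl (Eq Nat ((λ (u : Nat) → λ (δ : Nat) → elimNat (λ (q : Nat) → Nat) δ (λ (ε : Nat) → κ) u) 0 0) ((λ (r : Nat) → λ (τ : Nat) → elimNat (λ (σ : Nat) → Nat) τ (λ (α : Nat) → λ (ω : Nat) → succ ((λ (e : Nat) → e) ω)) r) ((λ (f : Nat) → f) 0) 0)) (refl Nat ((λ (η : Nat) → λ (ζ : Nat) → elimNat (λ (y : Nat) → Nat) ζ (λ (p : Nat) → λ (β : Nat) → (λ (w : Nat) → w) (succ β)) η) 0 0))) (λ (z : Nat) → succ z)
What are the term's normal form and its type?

normal form:
  λ (κ : Vec Nat 4) → refl (Eq Nat 0 0) (refl Nat 0)
type:
  Vec Nat 4 → Eq (Eq Nat 0 0) (refl Nat 0) (refl Nat 0)
observation: the term reaches its normal form after 12 normal-order steps.


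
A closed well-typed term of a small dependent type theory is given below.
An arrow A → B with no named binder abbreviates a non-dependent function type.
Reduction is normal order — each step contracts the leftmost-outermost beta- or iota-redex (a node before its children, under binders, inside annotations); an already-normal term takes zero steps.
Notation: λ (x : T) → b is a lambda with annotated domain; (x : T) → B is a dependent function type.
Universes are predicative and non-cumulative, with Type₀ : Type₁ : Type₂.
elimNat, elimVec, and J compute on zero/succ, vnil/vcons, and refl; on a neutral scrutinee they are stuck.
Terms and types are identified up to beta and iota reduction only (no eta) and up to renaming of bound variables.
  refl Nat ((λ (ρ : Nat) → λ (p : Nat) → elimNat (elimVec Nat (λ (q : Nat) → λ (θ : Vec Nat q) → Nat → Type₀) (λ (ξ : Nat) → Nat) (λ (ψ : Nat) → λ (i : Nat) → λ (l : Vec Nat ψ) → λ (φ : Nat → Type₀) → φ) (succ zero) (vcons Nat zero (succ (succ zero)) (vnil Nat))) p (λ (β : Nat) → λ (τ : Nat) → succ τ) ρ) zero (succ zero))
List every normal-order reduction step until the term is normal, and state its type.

normal-order reduction:
  refl Nat ((λ (ρ : Nat) → λ (p : Nat) → elimNat (elimVec Nat (λ (q : Nat) → λ (θ : Vec Nat q) → Nat → Type₀) (λ (ξ : Nat) → Nat) (λ (ψ : Nat) → λ (i : Nat) → λ (l : Vec Nat ψ) → λ (φ : Nat → Type₀) → φ) (succ zero) (vcons Nat zero (succ (succ zero)) (vnil Nat))) p (λ (β : Nat) → λ (τ : Nat) → succ τ) ρ) zero (succ zero))
  ~> refl Nat ((λ (ρ : Nat) → elimNat (elimVec Nat (λ (p : Nat) → λ (q : Vec Nat p) → Nat → Type₀) (λ (θ : Nat) → Nat) (λ (ξ : Nat) → λ (ψ : Nat) → λ (i : Vec Nat ξ) → λ (l : Nat → Type₀) → l) (succ zero) (vcons Nat zero (succ (succ zero)) (vnil Nat))) ρ (λ (φ : Nat) → λ (β : Nat) → succ β) zero) (succ zero))
  ~> refl Nat (elimNat (elimVec Nat (λ (ρ : Nat) → λ (p : Vec Nat ρ) → Nat → Type₀) (λ (q : Nat) → Nat) (λ (θ : Nat) → λ (ξ : Nat) → λ (ψ : Vec Nat θ) → λ (i : Nat → Type₀) → i) (succ zero) (vcons Nat zero (succ (succ zero)) (vnil Nat))) (succ zero) (λ (l : Nat) → λ (φ : Nat) → succ φ) zero)
  ~> refl Nat (succ zero)
type:
  Eq Nat (succ zero) (succ zero)


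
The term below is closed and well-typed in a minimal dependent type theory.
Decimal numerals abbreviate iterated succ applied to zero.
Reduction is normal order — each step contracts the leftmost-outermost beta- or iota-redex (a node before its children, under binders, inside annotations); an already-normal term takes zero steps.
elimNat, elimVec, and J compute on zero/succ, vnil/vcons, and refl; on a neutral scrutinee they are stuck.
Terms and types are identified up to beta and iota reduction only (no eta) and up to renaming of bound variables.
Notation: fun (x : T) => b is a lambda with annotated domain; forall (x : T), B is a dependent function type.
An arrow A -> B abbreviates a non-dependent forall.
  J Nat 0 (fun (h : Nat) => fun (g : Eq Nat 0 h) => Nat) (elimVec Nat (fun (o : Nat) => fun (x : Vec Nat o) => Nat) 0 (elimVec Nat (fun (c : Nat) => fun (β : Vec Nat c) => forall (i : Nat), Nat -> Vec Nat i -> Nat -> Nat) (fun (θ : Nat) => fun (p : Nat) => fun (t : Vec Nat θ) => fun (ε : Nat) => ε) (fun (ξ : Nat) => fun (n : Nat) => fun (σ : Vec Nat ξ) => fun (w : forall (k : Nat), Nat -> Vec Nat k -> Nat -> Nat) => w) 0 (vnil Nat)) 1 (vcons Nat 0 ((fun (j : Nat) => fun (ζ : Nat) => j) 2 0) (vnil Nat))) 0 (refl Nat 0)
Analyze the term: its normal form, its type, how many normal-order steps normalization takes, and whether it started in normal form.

reduced normal form:
  0
the term's type:
  Nat
reduction steps (normal order): 8
term was already normal: no
first redex: a J iota-redex


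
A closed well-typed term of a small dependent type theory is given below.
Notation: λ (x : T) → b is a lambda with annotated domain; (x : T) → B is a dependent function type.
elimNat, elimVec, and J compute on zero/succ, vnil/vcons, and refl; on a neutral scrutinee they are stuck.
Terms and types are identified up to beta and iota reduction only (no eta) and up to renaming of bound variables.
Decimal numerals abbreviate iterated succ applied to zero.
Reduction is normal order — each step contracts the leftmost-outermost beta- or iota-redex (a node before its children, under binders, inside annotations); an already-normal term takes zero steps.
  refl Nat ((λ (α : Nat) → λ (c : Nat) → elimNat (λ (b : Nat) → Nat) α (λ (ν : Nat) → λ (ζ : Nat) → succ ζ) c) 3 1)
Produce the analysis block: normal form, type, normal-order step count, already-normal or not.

normal form:
  refl Nat 4
inferred type:
  Eq Nat 4 4
steps to reach normal form (normal order): 6
already normal: no
first contracted redex: a beta-redex


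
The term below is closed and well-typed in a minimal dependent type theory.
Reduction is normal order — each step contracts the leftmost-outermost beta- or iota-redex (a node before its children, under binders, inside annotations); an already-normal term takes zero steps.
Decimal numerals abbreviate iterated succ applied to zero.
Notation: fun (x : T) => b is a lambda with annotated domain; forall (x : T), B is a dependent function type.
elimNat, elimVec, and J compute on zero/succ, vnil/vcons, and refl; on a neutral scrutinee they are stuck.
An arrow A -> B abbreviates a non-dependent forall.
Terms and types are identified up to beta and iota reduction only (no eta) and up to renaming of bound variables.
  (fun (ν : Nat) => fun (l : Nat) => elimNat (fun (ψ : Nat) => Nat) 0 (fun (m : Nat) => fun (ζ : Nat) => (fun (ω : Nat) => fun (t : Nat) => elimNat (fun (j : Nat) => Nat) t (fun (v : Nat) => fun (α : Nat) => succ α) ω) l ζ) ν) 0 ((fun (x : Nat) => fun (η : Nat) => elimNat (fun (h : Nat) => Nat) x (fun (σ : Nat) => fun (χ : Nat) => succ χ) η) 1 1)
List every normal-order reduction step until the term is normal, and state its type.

reduction (normal order):
  (fun (ν : Nat) => fun (l : Nat) => elimNat (fun (ψ : Nat) => Nat) 0 (fun (m : Nat) => fun (ζ : Nat) => (fun (ω : Nat) => fun (t : Nat) => elimNat (fun (j : Nat) => Nat) t (fun (v : Nat) => fun (α : Nat) => succ α) ω) l ζ) ν) 0 ((fun (x : Nat) => fun (η : Nat) => elimNat (fun (h : Nat) => Nat) x (fun (σ : Nat) => fun (χ : Nat) => succ χ) η) 1 1)
  ~> (fun (ν : Nat) => elimNat (fun (l : Nat) => Nat) 0 (fun (ψ : Nat) => fun (m : Nat) => (fun (ζ : Nat) => fun (ω : Nat) => elimNat (fun (t : Nat) => Nat) ω (fun (j : Nat) => fun (v : Nat) => succ v) ζ) ν m) 0) ((fun (α : Nat) => fun (x : Nat) => elimNat (fun (η : Nat) => Nat) α (fun (h : Nat) => fun (σ : Nat) => succ σ) x) 1 1)
  ~> elimNat (fun (ν : Nat) => Nat) 0 (fun (l : Nat) => fun (ψ : Nat) => (fun (m : Nat) => fun (ζ : Nat) => elimNat (fun (ω : Nat) => Nat) ζ (fun (t : Nat) => fun (j : Nat) => succ j) m) ((fun (v : Nat) => fun (α : Nat) => elimNat (fun (x : Nat) => Nat) v (fun (η : Nat) => fun (h : Nat) => succ h) α) 1 1) ψ) 0
  ~> 0
inferred type:
  Nat
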